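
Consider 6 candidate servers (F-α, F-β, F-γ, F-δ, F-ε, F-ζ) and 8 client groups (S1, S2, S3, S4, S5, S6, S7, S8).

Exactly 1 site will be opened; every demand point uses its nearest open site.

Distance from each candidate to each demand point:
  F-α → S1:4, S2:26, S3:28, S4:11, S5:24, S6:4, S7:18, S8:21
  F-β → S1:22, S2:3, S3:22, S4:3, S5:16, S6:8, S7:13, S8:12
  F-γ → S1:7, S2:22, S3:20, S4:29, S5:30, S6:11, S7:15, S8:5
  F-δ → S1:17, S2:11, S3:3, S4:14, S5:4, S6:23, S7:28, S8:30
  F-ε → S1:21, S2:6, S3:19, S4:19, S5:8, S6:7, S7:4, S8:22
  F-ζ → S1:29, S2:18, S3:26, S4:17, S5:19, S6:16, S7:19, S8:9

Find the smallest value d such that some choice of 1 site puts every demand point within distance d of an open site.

22

Open {F-β}.
  Farthest demand point is S1 at distance 22 (to F-β); all others are ≤ 22.
With {F-ε} the worst case is 22.
With {F-α} the worst case is 28.
No size-1 selection achieves below 22.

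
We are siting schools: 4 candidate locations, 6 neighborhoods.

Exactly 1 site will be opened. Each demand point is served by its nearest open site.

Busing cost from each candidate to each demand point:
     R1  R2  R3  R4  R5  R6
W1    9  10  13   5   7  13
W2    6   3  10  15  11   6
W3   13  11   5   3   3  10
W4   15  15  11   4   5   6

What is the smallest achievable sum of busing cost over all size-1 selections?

Open {W3}.
  R1→W3 13, R2→W3 11, R3→W3 5, R4→W3 3, R5→W3 3, R6→W3 10  ⇒ total 45.
Compare {W2}: total 51.
Compare {W4}: total 56.
No size-1 selection does better; minimum is 45.

45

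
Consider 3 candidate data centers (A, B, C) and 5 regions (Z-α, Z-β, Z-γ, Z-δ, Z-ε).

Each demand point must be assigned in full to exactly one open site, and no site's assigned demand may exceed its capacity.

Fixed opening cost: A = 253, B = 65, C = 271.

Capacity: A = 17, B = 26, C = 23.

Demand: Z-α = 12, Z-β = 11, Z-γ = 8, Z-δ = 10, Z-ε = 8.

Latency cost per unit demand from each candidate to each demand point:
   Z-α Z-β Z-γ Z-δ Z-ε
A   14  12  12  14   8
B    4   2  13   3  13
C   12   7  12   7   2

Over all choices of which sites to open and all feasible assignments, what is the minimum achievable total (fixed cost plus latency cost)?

Open {B, C}; cheapest assignment that respects the capacities:
  B (cap 26, load 26): Z-γ, Z-δ, Z-ε — cost 8×13 + 10×3 + 8×13 = 238
  C (cap 23, load 23): Z-α, Z-β — cost 12×12 + 11×7 = 221
  Shipping 459, fixed 336 → total 795.
  Any other capacity-feasible assignment to {B, C} ships for at least 459.
Compare {A, B, C}: its best feasible assignment gives total 841.
Every other set of open sites that can feasibly serve all demand totals ≥ 841 even under its best assignment. Minimum: 795.

795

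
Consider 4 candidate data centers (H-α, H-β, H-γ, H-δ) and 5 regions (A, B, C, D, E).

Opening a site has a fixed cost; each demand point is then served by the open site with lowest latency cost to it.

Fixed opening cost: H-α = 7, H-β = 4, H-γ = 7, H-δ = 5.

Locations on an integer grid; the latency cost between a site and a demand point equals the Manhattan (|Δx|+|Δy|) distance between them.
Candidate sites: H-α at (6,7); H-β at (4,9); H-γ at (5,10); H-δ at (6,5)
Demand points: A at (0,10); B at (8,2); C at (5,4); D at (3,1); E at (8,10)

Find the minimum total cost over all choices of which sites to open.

Open {H-β, H-δ}: assign each demand point to its cheapest open site.
  A→H-β 5, B→H-δ 5, C→H-δ 2, D→H-δ 7, E→H-β 5
  latency cost 24, fixed 9 → total 33.
Compare {H-γ, H-δ}: latency cost 22 + fixed 12 = 34.
Compare {H-δ}: latency cost 32 + fixed 5 = 37.
Compare {H-β, H-γ, H-δ}: latency cost 22 + fixed 16 = 38.
All other subsets cost ≥ 34. Minimum total cost: 33.

33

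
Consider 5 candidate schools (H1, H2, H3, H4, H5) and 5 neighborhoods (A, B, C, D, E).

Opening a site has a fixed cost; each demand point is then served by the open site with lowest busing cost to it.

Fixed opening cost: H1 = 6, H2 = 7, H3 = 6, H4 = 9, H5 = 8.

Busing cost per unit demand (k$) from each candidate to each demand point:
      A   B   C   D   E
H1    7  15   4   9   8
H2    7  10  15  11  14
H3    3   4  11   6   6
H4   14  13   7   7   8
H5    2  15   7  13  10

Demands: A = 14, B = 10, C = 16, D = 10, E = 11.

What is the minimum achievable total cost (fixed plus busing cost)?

Open {H1, H3, H5}: assign each demand point to its cheapest open site.
  A→H5 14×2=28, B→H3 10×4=40, C→H1 16×4=64, D→H3 10×6=60, E→H3 11×6=66
  busing cost 258, fixed 20 → total 278.
Compare {H1, H3}: busing cost 272 + fixed 12 = 284.
Compare {H1, H2, H3, H5}: busing cost 258 + fixed 27 = 285.
Compare {H1, H3, H4, H5}: busing cost 258 + fixed 29 = 287.
All other subsets cost ≥ 284. Minimum total cost: 278.

278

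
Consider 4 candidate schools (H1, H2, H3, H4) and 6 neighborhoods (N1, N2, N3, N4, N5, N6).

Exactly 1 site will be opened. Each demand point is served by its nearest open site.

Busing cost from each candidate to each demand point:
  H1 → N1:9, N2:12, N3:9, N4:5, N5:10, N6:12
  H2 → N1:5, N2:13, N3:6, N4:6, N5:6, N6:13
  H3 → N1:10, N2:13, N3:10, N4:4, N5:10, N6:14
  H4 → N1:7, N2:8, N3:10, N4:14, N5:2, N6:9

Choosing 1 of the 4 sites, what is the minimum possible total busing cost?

49

Open {H2}.
  N1→H2 5, N2→H2 13, N3→H2 6, N4→H2 6, N5→H2 6, N6→H2 13  ⇒ total 49.
Compare {H4}: total 50.
Compare {H1}: total 57.
No size-1 selection does better; minimum is 49.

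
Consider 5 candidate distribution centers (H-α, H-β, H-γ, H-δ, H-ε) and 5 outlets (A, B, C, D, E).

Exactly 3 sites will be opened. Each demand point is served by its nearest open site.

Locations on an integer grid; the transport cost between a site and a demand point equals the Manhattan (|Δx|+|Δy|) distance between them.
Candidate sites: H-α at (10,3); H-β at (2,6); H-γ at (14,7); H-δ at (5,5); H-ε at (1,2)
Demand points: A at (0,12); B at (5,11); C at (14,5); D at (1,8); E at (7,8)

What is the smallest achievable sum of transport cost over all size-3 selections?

24

Open {H-β, H-γ, H-δ}.
  A→H-β 8, B→H-δ 6, C→H-γ 2, D→H-β 3, E→H-δ 5  ⇒ total 24.
Compare {H-α, H-β, H-γ}: total 28.
Compare {H-α, H-β, H-δ}: total 28.
No size-3 selection does better; minimum is 24.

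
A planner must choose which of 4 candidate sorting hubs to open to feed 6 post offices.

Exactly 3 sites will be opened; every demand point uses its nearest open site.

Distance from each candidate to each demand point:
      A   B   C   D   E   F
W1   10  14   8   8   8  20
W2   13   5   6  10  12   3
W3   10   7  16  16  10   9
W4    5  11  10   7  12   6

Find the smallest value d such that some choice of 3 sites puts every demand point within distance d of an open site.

8

Open {W1, W2, W4}.
  Farthest demand point is E at distance 8 (to W1); all others are ≤ 8.
With {W1, W3, W4} the worst case is 8.
With {W1, W2, W3} the worst case is 10.
No size-3 selection achieves below 8.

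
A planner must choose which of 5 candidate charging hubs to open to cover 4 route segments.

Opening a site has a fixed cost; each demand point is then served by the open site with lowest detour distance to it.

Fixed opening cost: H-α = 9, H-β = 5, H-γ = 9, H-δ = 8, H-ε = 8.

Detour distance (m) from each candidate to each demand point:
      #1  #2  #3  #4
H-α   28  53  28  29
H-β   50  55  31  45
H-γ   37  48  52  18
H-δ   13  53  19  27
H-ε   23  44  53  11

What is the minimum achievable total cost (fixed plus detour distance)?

103

Open {H-δ, H-ε}: assign each demand point to its cheapest open site.
  #1→H-δ 13, #2→H-ε 44, #3→H-δ 19, #4→H-ε 11
  detour distance 87, fixed 16 → total 103.
Compare {H-β, H-δ, H-ε}: detour distance 87 + fixed 21 = 108.
Compare {H-α, H-δ, H-ε}: detour distance 87 + fixed 25 = 112.
Compare {H-γ, H-δ, H-ε}: detour distance 87 + fixed 25 = 112.
All other subsets cost ≥ 108. Minimum total cost: 103.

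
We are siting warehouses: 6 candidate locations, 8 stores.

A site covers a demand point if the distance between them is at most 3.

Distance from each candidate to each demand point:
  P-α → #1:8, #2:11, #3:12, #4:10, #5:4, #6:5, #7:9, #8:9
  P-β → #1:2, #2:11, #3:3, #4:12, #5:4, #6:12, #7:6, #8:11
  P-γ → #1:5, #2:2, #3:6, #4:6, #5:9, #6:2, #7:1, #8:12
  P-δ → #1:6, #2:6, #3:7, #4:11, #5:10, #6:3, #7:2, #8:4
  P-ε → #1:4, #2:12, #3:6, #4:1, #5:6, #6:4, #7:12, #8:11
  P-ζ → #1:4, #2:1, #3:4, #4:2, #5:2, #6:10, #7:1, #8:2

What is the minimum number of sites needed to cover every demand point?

Coverage sets (demand points within 3 of each site):
  P-α: {}
  P-β: {#1, #3}
  P-γ: {#2, #6, #7}
  P-δ: {#6, #7}
  P-ε: {#4}
  P-ζ: {#2, #4, #5, #7, #8}
No 2 sites suffice: every size-2 union leaves at least one demand point uncovered.
But {P-β, P-γ, P-ζ} covers everything, so the minimum is 3.

3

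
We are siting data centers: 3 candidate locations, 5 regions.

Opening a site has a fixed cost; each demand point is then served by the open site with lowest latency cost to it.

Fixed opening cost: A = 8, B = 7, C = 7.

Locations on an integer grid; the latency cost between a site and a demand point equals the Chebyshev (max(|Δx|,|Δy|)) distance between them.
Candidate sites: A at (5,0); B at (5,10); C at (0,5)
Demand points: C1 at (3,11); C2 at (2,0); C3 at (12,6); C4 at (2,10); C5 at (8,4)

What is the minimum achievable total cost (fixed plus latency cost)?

34

Open {A, B}: assign each demand point to its cheapest open site.
  C1→B 2, C2→A 3, C3→A 7, C4→B 3, C5→A 4
  latency cost 19, fixed 15 → total 34.
Compare {B}: latency cost 28 + fixed 7 = 35.
Compare {B, C}: latency cost 23 + fixed 14 = 37.
Compare {A, C}: latency cost 25 + fixed 15 = 40.
All other subsets cost ≥ 35. Minimum total cost: 34.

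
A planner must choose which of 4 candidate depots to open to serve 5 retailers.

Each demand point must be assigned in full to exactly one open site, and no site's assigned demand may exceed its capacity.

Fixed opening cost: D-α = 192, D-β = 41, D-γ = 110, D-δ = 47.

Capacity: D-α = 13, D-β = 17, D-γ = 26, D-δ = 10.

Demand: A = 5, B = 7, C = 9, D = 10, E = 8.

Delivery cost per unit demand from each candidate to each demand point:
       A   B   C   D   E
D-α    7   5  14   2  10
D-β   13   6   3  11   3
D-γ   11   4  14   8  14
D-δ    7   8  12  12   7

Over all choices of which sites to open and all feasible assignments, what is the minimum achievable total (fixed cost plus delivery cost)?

Open {D-β, D-γ}; cheapest assignment that respects the capacities:
  D-β (cap 17, load 17): C, E — cost 9×3 + 8×3 = 51
  D-γ (cap 26, load 22): A, B, D — cost 5×11 + 7×4 + 10×8 = 163
  Shipping 214, fixed 151 → total 365.
  Any other capacity-feasible assignment to {D-β, D-γ} ships for at least 214.
Compare {D-β, D-γ, D-δ}: its best feasible assignment gives total 392.
Compare {D-α, D-β, D-γ}: its best feasible assignment gives total 497.
Every other set of open sites that can feasibly serve all demand totals ≥ 392 even under its best assignment. Minimum: 365.

365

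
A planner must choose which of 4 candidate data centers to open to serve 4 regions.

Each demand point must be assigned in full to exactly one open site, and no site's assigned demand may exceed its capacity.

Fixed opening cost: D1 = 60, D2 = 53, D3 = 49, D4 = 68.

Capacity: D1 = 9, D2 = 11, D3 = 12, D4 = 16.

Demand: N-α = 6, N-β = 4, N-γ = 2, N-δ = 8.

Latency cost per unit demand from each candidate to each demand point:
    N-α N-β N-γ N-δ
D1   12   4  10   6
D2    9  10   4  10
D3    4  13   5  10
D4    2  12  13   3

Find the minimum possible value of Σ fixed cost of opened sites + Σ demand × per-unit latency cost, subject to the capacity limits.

200

Open {D1, D4}; cheapest assignment that respects the capacities:
  D1 (cap 9, load 6): N-β, N-γ — cost 4×4 + 2×10 = 36
  D4 (cap 16, load 14): N-α, N-δ — cost 6×2 + 8×3 = 36
  Shipping 72, fixed 128 → total 200.
  Any other capacity-feasible assignment to {D1, D4} ships for at least 72.
Compare {D2, D4}: its best feasible assignment gives total 205.
Compare {D3, D4}: its best feasible assignment gives total 215.
Every other set of open sites that can feasibly serve all demand totals ≥ 205 even under its best assignment. Minimum: 200.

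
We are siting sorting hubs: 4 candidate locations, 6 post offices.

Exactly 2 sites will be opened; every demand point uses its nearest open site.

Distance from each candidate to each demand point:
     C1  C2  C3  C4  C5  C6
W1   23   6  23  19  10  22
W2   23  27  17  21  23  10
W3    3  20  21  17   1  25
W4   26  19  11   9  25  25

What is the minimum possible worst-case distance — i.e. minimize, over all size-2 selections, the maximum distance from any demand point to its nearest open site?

Open {W2, W3}.
  Farthest demand point is C2 at distance 20 (to W3); all others are ≤ 20.
With {W1, W3} the worst case is 22.
With {W1, W2} the worst case is 23.
No size-2 selection achieves below 20.

20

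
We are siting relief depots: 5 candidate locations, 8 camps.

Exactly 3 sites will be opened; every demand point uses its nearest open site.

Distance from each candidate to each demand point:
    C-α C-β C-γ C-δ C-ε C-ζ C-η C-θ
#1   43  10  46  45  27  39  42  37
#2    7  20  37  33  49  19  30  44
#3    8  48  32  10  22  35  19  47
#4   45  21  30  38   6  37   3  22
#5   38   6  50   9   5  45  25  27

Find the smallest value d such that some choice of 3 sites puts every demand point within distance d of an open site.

30

Open {#2, #3, #4}.
  Farthest demand point is C-γ at distance 30 (to #4); all others are ≤ 30.
With {#2, #4, #5} the worst case is 30.
With {#2, #3, #5} the worst case is 32.
No size-3 selection achieves below 30.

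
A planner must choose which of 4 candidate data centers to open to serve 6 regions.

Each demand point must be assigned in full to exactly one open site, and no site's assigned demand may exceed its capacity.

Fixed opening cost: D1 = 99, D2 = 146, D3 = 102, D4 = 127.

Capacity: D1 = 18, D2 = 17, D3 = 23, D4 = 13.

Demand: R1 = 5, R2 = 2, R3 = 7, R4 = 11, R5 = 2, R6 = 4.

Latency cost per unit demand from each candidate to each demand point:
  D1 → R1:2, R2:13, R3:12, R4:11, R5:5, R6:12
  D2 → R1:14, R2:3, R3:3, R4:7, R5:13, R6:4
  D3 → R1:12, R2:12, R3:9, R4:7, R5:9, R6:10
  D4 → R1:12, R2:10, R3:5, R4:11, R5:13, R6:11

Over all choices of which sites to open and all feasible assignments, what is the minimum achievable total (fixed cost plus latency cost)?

427

Open {D1, D3}; cheapest assignment that respects the capacities:
  D1 (cap 18, load 9): R1, R2, R5 — cost 5×2 + 2×13 + 2×5 = 46
  D3 (cap 23, load 22): R3, R4, R6 — cost 7×9 + 11×7 + 4×10 = 180
  Shipping 226, fixed 201 → total 427.
  Any other capacity-feasible assignment to {D1, D3} ships for at least 226.
Compare {D1, D2}: its best feasible assignment gives total 429.
Compare {D2, D3}: its best feasible assignment gives total 446.
Every other set of open sites that can feasibly serve all demand totals ≥ 429 even under its best assignment. Minimum: 427.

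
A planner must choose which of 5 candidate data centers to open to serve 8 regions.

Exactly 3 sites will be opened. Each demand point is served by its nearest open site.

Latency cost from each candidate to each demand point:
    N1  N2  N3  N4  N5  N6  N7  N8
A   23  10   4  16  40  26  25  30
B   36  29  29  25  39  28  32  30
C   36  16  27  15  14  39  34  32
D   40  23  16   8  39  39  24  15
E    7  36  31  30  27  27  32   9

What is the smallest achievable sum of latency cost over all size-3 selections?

Open {A, C, E}.
  N1→E 7, N2→A 10, N3→A 4, N4→C 15, N5→C 14, N6→A 26, N7→A 25, N8→E 9  ⇒ total 110.
Compare {A, D, E}: total 115.
Compare {C, D, E}: total 121.
No size-3 selection does better; minimum is 110.

110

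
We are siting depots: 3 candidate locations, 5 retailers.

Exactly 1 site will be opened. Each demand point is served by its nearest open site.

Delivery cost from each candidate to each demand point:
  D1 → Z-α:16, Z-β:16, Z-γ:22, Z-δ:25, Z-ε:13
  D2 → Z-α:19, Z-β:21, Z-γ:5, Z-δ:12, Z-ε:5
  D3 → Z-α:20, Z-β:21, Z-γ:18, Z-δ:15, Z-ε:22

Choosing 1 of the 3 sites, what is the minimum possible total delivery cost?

Open {D2}.
  Z-α→D2 19, Z-β→D2 21, Z-γ→D2 5, Z-δ→D2 12, Z-ε→D2 5  ⇒ total 62.
Compare {D1}: total 92.
Compare {D3}: total 96.

62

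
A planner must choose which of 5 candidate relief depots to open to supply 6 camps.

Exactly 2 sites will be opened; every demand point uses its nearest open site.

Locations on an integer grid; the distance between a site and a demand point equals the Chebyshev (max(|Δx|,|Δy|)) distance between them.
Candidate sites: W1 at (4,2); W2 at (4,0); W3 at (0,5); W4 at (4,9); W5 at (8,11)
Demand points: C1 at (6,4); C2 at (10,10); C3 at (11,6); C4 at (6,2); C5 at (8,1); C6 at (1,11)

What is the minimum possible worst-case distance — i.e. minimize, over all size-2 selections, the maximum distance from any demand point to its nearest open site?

Open {W1, W4}.
  Farthest demand point is C3 at distance 7 (to W1); all others are ≤ 7.
With {W1, W5} the worst case is 7.
With {W2, W4} the worst case is 7.
No size-2 selection achieves below 7.

7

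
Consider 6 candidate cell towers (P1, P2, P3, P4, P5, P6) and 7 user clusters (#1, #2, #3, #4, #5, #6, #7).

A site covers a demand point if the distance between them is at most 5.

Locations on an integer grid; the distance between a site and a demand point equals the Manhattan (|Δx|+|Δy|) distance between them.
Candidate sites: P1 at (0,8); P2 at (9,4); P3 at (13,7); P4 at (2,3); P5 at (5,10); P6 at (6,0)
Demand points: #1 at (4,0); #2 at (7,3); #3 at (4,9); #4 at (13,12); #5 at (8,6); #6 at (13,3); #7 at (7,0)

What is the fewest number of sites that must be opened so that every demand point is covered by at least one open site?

4

Coverage sets (demand points within 5 of each site):
  P1: {#3}
  P2: {#2, #5, #6}
  P3: {#4, #6}
  P4: {#1, #2}
  P5: {#3}
  P6: {#1, #2, #7}
No 3 sites suffice: every size-3 union leaves at least one demand point uncovered.
But {P1, P2, P3, P6} covers everything, so the minimum is 4.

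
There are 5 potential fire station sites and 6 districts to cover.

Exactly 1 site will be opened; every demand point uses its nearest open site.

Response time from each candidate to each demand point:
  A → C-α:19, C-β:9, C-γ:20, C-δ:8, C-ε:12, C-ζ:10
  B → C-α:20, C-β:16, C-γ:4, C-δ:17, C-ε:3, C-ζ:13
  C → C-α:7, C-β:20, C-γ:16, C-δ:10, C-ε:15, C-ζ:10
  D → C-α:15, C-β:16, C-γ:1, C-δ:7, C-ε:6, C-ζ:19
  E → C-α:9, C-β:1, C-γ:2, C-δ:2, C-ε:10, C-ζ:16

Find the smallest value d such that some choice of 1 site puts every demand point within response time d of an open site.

16

Open {E}.
  Farthest demand point is C-ζ at response time 16 (to E); all others are ≤ 16.
With {D} the worst case is 19.
With {A} the worst case is 20.
No size-1 selection achieves below 16.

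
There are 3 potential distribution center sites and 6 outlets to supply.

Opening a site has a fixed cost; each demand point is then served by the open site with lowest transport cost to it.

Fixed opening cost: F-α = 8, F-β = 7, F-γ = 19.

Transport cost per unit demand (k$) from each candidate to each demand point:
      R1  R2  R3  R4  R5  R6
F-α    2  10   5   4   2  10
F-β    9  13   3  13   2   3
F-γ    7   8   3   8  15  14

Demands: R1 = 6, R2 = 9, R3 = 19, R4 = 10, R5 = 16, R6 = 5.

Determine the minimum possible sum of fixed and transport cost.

261

Open {F-α, F-β}: assign each demand point to its cheapest open site.
  R1→F-α 6×2=12, R2→F-α 9×10=90, R3→F-β 19×3=57, R4→F-α 10×4=40, R5→F-α 16×2=32, R6→F-β 5×3=15
  transport cost 246, fixed 15 → total 261.
Compare {F-α, F-β, F-γ}: transport cost 228 + fixed 34 = 262.
Compare {F-α, F-γ}: transport cost 263 + fixed 27 = 290.
Compare {F-β, F-γ}: transport cost 298 + fixed 26 = 324.
All other subsets cost ≥ 262. Minimum total cost: 261.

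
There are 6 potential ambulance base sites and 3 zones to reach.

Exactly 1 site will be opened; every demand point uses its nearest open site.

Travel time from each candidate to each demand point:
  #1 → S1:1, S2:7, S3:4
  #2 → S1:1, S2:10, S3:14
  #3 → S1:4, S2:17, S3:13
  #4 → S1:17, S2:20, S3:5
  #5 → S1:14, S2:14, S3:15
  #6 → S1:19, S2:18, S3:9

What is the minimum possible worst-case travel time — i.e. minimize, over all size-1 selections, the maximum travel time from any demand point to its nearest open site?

7

Open {#1}.
  Farthest demand point is S2 at travel time 7 (to #1); all others are ≤ 7.
With {#2} the worst case is 14.
With {#5} the worst case is 15.
No size-1 selection achieves below 7.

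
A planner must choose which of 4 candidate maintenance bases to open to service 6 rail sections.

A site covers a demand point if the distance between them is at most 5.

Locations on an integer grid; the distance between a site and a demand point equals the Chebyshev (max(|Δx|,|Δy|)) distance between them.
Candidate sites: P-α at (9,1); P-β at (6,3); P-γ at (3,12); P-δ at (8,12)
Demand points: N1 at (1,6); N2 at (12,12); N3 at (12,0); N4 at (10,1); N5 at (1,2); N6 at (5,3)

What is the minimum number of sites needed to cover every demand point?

Coverage sets (demand points within 5 of each site):
  P-α: {N3, N4, N6}
  P-β: {N1, N4, N5, N6}
  P-γ: {}
  P-δ: {N2}
No 2 sites suffice: every size-2 union leaves at least one demand point uncovered.
But {P-α, P-β, P-δ} covers everything, so the minimum is 3.

3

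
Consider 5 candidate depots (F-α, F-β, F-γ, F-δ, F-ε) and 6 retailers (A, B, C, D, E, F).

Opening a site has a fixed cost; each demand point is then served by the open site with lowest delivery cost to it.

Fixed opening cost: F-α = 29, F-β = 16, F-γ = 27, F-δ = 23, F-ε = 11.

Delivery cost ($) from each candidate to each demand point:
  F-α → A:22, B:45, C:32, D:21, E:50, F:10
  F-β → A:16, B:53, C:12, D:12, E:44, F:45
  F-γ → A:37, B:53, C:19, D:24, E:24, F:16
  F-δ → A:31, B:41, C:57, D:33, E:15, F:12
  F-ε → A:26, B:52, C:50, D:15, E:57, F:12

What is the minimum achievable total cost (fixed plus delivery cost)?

147

Open {F-β, F-δ}: assign each demand point to its cheapest open site.
  A→F-β 16, B→F-δ 41, C→F-β 12, D→F-β 12, E→F-δ 15, F→F-δ 12
  delivery cost 108, fixed 39 → total 147.
Compare {F-β, F-δ, F-ε}: delivery cost 108 + fixed 50 = 158.
Compare {F-α, F-β, F-δ}: delivery cost 106 + fixed 68 = 174.
Compare {F-β, F-γ, F-δ}: delivery cost 108 + fixed 66 = 174.
All other subsets cost ≥ 158. Minimum total cost: 147.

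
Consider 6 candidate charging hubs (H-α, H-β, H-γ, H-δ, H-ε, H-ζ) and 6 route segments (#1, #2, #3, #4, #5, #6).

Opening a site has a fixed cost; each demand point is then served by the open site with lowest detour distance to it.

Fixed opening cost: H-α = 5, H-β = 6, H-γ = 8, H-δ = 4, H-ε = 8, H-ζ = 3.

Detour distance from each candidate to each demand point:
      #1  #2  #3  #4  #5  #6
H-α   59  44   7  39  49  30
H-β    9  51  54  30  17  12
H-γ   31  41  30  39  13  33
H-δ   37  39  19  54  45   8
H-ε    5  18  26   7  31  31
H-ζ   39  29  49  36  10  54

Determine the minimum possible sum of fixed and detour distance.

Open {H-α, H-δ, H-ε, H-ζ}: assign each demand point to its cheapest open site.
  #1→H-ε 5, #2→H-ε 18, #3→H-α 7, #4→H-ε 7, #5→H-ζ 10, #6→H-δ 8
  detour distance 55, fixed 20 → total 75.
Compare {H-α, H-β, H-ε, H-ζ}: detour distance 59 + fixed 22 = 81.
Compare {H-α, H-β, H-δ, H-ε, H-ζ}: detour distance 55 + fixed 26 = 81.
Compare {H-δ, H-ε, H-ζ}: detour distance 67 + fixed 15 = 82.
All other subsets cost ≥ 81. Minimum total cost: 75.

75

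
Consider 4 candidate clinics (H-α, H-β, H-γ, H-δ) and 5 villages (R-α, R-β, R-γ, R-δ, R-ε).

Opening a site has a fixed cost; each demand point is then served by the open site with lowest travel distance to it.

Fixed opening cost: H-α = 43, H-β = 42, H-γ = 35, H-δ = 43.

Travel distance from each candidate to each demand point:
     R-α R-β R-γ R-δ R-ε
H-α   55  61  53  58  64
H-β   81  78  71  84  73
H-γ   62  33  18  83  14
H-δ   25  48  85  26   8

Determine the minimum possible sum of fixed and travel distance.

188

Open {H-γ, H-δ}: assign each demand point to its cheapest open site.
  R-α→H-δ 25, R-β→H-γ 33, R-γ→H-γ 18, R-δ→H-δ 26, R-ε→H-δ 8
  travel distance 110, fixed 78 → total 188.
Compare {H-β, H-γ, H-δ}: travel distance 110 + fixed 120 = 230.
Compare {H-α, H-γ, H-δ}: travel distance 110 + fixed 121 = 231.
Compare {H-δ}: travel distance 192 + fixed 43 = 235.
All other subsets cost ≥ 230. Minimum total cost: 188.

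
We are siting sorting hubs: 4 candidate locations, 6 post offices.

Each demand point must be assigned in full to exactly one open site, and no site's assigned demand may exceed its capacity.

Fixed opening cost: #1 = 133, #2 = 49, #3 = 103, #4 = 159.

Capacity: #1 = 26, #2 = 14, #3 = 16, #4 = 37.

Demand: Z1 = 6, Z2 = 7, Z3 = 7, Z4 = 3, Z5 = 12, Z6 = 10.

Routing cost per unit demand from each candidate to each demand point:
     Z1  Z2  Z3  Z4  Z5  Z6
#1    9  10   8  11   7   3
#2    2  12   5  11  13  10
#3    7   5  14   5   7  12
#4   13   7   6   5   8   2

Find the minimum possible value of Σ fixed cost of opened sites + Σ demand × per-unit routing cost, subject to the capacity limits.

435

Open {#2, #4}; cheapest assignment that respects the capacities:
  #2 (cap 14, load 13): Z1, Z3 — cost 6×2 + 7×5 = 47
  #4 (cap 37, load 32): Z2, Z4, Z5, Z6 — cost 7×7 + 3×5 + 12×8 + 10×2 = 180
  Shipping 227, fixed 208 → total 435.
  Any other capacity-feasible assignment to {#2, #4} ships for at least 227.
Compare {#1, #2, #3}: its best feasible assignment gives total 496.
Compare {#3, #4}: its best feasible assignment gives total 512.
Every other set of open sites that can feasibly serve all demand totals ≥ 496 even under its best assignment. Minimum: 435.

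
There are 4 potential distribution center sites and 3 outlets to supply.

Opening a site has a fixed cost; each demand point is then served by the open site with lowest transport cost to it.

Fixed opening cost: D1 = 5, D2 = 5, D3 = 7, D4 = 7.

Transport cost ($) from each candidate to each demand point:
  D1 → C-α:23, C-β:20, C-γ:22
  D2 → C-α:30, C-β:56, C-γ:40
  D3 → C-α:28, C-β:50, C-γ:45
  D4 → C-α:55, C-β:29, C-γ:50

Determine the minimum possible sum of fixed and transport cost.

70

Open {D1}: assign each demand point to its cheapest open site.
  C-α→D1 23, C-β→D1 20, C-γ→D1 22
  transport cost 65, fixed 5 → total 70.
Compare {D1, D2}: transport cost 65 + fixed 10 = 75.
Compare {D1, D3}: transport cost 65 + fixed 12 = 77.
Compare {D1, D4}: transport cost 65 + fixed 12 = 77.
All other subsets cost ≥ 75. Minimum total cost: 70.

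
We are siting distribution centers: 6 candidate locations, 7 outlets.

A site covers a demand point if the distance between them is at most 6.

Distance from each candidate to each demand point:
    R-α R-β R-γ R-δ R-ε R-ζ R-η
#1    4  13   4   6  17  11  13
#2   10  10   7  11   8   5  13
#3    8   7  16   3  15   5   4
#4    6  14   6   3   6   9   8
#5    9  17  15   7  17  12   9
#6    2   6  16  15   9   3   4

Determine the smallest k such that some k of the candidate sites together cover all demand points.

2

Coverage sets (demand points within 6 of each site):
  #1: {R-α, R-γ, R-δ}
  #2: {R-ζ}
  #3: {R-δ, R-ζ, R-η}
  #4: {R-α, R-γ, R-δ, R-ε}
  #5: {}
  #6: {R-α, R-β, R-ζ, R-η}
No single site covers all 7 demand points.
But {#4, #6} covers everything, so the minimum is 2.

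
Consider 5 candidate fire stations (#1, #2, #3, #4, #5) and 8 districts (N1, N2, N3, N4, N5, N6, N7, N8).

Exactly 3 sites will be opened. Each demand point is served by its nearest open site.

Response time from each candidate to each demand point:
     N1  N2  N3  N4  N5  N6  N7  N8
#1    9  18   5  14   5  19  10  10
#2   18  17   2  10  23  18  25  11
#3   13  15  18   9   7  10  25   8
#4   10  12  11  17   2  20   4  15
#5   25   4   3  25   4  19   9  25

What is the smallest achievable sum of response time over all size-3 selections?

50

Open {#3, #4, #5}.
  N1→#4 10, N2→#5 4, N3→#5 3, N4→#3 9, N5→#4 2, N6→#3 10, N7→#4 4, N8→#3 8  ⇒ total 50.
Compare {#1, #3, #5}: total 56.
Compare {#2, #3, #4}: total 57.
No size-3 selection does better; minimum is 50.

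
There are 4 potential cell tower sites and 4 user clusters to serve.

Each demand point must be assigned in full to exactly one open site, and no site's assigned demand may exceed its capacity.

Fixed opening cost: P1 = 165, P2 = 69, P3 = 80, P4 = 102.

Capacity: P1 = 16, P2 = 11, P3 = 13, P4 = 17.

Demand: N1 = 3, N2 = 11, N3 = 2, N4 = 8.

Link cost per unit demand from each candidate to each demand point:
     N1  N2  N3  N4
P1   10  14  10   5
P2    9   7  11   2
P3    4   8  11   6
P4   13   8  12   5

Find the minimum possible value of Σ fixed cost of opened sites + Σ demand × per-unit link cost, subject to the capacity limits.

Open {P2, P3}; cheapest assignment that respects the capacities:
  P2 (cap 11, load 11): N1, N4 — cost 3×9 + 8×2 = 43
  P3 (cap 13, load 13): N2, N3 — cost 11×8 + 2×11 = 110
  Shipping 153, fixed 149 → total 302.
  Any other capacity-feasible assignment to {P2, P3} ships for at least 153.
Compare {P2, P4}: its best feasible assignment gives total 326.
Compare {P3, P4}: its best feasible assignment gives total 352.
Every other set of open sites that can feasibly serve all demand totals ≥ 326 even under its best assignment. Minimum: 302.

302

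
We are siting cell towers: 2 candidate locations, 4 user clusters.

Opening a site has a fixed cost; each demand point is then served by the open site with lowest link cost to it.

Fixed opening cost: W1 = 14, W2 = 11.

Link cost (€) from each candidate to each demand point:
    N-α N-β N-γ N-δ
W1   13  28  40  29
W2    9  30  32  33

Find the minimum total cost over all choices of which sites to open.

115

Open {W2}: assign each demand point to its cheapest open site.
  N-α→W2 9, N-β→W2 30, N-γ→W2 32, N-δ→W2 33
  link cost 104, fixed 11 → total 115.
Compare {W1, W2}: link cost 98 + fixed 25 = 123.
Compare {W1}: link cost 110 + fixed 14 = 124.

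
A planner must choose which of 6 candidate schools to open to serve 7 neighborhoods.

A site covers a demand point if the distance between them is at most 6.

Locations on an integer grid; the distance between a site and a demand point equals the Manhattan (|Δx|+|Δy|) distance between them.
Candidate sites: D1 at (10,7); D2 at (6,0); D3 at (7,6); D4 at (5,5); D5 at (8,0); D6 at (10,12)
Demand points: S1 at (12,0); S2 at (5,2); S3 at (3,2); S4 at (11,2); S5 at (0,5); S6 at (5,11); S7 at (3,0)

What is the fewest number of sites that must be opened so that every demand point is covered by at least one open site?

2

Coverage sets (demand points within 6 of each site):
  D1: {S4}
  D2: {S1, S2, S3, S7}
  D3: {S2}
  D4: {S2, S3, S5, S6}
  D5: {S1, S2, S4, S7}
  D6: {S6}
No single site covers all 7 demand points.
But {D4, D5} covers everything, so the minimum is 2.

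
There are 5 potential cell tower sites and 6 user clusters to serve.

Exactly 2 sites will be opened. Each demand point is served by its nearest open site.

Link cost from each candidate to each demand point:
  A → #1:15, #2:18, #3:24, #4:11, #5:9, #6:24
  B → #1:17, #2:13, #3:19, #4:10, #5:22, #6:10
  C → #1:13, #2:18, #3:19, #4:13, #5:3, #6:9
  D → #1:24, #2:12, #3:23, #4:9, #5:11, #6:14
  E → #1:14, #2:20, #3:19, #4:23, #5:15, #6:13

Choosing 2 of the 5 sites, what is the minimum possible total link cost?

Open {C, D}.
  #1→C 13, #2→D 12, #3→C 19, #4→D 9, #5→C 3, #6→C 9  ⇒ total 65.
Compare {B, C}: total 67.
Compare {A, C}: total 73.
No size-2 selection does better; minimum is 65.

65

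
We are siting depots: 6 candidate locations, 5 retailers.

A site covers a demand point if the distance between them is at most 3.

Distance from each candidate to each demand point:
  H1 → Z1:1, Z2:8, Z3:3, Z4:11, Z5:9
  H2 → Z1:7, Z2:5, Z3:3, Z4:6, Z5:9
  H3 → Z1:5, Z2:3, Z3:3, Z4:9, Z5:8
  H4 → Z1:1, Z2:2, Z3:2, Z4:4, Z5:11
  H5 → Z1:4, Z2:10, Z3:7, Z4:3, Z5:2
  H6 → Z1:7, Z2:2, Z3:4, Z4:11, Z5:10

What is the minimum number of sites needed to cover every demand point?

Coverage sets (demand points within 3 of each site):
  H1: {Z1, Z3}
  H2: {Z3}
  H3: {Z2, Z3}
  H4: {Z1, Z2, Z3}
  H5: {Z4, Z5}
  H6: {Z2}
No single site covers all 5 demand points.
But {H4, H5} covers everything, so the minimum is 2.

2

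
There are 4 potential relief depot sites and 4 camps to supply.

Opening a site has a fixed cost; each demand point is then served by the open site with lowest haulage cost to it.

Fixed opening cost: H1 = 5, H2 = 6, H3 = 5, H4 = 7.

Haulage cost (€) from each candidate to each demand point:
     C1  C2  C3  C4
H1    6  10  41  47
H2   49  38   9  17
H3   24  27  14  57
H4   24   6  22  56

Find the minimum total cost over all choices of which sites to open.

Open {H1, H2}: assign each demand point to its cheapest open site.
  C1→H1 6, C2→H1 10, C3→H2 9, C4→H2 17
  haulage cost 42, fixed 11 → total 53.
Compare {H1, H2, H4}: haulage cost 38 + fixed 18 = 56.
Compare {H1, H2, H3}: haulage cost 42 + fixed 16 = 58.
Compare {H1, H2, H3, H4}: haulage cost 38 + fixed 23 = 61.
All other subsets cost ≥ 56. Minimum total cost: 53.

53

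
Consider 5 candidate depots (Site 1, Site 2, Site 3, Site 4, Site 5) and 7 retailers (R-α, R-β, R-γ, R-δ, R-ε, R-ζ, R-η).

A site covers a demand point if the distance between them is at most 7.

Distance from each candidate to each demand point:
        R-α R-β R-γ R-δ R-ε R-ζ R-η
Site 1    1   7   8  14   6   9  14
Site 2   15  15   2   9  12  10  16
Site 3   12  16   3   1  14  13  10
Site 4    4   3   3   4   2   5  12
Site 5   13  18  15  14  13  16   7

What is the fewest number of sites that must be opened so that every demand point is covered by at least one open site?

2

Coverage sets (demand points within 7 of each site):
  Site 1: {R-α, R-β, R-ε}
  Site 2: {R-γ}
  Site 3: {R-γ, R-δ}
  Site 4: {R-α, R-β, R-γ, R-δ, R-ε, R-ζ}
  Site 5: {R-η}
No single site covers all 7 demand points.
But {Site 4, Site 5} covers everything, so the minimum is 2.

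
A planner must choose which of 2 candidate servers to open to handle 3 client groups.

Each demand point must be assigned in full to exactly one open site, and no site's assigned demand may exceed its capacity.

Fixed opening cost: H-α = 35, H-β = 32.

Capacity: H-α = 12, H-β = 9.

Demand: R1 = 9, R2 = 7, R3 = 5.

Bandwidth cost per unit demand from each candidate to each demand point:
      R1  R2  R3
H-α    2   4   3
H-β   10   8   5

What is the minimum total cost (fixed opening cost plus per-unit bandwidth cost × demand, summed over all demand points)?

200

Open {H-α, H-β}; cheapest assignment that respects the capacities:
  H-α (cap 12, load 12): R2, R3 — cost 7×4 + 5×3 = 43
  H-β (cap 9, load 9): R1 — cost 9×10 = 90
  Shipping 133, fixed 67 → total 200.
  Any other capacity-feasible assignment to {H-α, H-β} ships for at least 133.
Total demand is 21 and no other set of sites has combined capacity ≥ 21, so {H-α, H-β} is the only feasible choice of open sites. Minimum: 200.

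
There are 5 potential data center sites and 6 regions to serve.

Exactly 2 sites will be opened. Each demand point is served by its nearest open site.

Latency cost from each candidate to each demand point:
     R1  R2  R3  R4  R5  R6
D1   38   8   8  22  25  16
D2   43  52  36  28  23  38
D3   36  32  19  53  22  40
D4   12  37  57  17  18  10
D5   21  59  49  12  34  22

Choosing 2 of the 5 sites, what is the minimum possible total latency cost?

Open {D1, D4}.
  R1→D4 12, R2→D1 8, R3→D1 8, R4→D4 17, R5→D4 18, R6→D4 10  ⇒ total 73.
Compare {D1, D5}: total 90.
Compare {D3, D4}: total 108.
No size-2 selection does better; minimum is 73.

73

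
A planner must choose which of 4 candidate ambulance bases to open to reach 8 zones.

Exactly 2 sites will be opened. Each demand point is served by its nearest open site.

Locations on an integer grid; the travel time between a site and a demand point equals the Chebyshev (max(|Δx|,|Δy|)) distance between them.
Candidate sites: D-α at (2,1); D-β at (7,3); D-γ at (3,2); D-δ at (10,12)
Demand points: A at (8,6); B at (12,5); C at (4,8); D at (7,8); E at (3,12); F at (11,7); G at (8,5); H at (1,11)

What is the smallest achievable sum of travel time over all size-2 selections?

38

Open {D-β, D-δ}.
  A→D-β 3, B→D-β 5, C→D-β 5, D→D-δ 4, E→D-δ 7, F→D-β 4, G→D-β 2, H→D-β 8  ⇒ total 38.
Compare {D-α, D-β}: total 41.
Compare {D-β, D-γ}: total 41.
No size-2 selection does better; minimum is 38.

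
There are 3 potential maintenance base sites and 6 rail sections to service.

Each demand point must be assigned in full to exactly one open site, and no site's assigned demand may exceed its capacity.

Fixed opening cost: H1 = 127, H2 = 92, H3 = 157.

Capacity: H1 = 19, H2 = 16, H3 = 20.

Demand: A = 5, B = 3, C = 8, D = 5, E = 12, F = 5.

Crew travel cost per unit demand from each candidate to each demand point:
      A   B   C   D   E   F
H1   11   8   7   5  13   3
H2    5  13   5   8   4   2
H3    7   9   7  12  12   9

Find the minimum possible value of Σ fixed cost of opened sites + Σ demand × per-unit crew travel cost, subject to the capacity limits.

579

Open {H1, H2, H3}; cheapest assignment that respects the capacities:
  H1 (cap 19, load 13): B, D, F — cost 3×8 + 5×5 + 5×3 = 64
  H2 (cap 16, load 12): E — cost 12×4 = 48
  H3 (cap 20, load 13): A, C — cost 5×7 + 8×7 = 91
  Shipping 203, fixed 376 → total 579.
  Any other capacity-feasible assignment to {H1, H2, H3} ships for at least 203.
Compare {H1, H3}: its best feasible assignment gives total 586.
Every other set of open sites that can feasibly serve all demand totals ≥ 586 even under its best assignment. Minimum: 579.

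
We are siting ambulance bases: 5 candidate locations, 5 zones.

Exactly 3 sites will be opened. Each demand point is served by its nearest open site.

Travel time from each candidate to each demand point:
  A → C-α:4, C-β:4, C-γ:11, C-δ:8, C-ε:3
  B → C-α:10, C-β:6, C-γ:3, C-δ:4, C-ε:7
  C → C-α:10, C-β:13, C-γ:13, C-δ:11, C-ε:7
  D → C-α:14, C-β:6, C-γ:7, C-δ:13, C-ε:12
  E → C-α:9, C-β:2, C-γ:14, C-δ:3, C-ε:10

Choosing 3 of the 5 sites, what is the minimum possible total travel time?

15

Open {A, B, E}.
  C-α→A 4, C-β→E 2, C-γ→B 3, C-δ→E 3, C-ε→A 3  ⇒ total 15.
Compare {A, B, C}: total 18.
Compare {A, B, D}: total 18.
No size-3 selection does better; minimum is 15.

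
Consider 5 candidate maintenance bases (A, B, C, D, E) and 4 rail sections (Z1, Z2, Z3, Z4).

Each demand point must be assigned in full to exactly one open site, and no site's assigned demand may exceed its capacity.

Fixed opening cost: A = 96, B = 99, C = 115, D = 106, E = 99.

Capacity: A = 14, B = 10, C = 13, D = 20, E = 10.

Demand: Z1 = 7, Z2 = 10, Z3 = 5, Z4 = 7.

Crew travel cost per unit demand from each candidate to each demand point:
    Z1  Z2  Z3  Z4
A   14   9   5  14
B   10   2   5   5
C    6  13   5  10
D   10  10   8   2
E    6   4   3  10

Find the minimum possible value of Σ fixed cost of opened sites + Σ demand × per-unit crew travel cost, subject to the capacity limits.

349

Open {B, D}; cheapest assignment that respects the capacities:
  B (cap 10, load 10): Z2 — cost 10×2 = 20
  D (cap 20, load 19): Z1, Z3, Z4 — cost 7×10 + 5×8 + 7×2 = 124
  Shipping 144, fixed 205 → total 349.
  Any other capacity-feasible assignment to {B, D} ships for at least 144.
Compare {D, E}: its best feasible assignment gives total 369.
Compare {C, D}: its best feasible assignment gives total 402.
Every other set of open sites that can feasibly serve all demand totals ≥ 369 even under its best assignment. Minimum: 349.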